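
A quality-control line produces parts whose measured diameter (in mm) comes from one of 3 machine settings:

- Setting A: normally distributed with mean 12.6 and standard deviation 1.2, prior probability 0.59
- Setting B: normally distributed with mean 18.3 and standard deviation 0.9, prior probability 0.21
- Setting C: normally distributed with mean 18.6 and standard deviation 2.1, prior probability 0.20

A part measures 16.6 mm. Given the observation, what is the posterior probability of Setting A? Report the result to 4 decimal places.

The responsibility of component k is w_k f_k(x) divided by Σ_j w_j f_j(x).
Evaluate each component's likelihood at the observed value:
  p_A = (1/(1.2·√(2π)))·exp(−(16.6−12.6)²/(2·1.2²)) = 0.332452·exp(-5.55556) = 0.00128523
  p_B = (1/(0.9·√(2π)))·exp(−(16.6−18.3)²/(2·0.9²)) = 0.443269·exp(-1.78395) = 0.0744574
  p_C = (1/(2.1·√(2π)))·exp(−(16.6−18.6)²/(2·2.1²)) = 0.189973·exp(-0.45351) = 0.120707
Weight by the priors:
  w_A·p_A = 0.59 × 0.00128523 = 0.000758287
  w_B·p_B = 0.21 × 0.0744574 = 0.015636
  w_C·p_C = 0.20 × 0.120707 = 0.0241414
Denominator: 0.000758287 + 0.015636 + 0.0241414 = 0.0405357
So the posterior for Setting A is 0.000758287 / 0.0405357 ≈ 0.0187.

0.0187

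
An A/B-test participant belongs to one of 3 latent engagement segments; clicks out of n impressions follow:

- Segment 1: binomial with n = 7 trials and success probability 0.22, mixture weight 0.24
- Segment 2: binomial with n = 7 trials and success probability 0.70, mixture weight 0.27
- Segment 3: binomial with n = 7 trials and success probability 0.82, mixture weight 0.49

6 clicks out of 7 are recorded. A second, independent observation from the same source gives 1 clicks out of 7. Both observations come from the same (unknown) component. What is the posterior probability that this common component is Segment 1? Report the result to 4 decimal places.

P(component k | x) = w_k·f_k(x) / marginal(x), where marginal(x) = Σ_j w_j·f_j(x).
Since both observations come from the same component, the likelihood for component k is f_k(x₁)·f_k(x₂).
  L_1 = [C(7,6)·0.22^6·0.78^1 = 7·0.00011338·0.78 = 0.000619054] × [0.346807] = 0.000214693
  L_2 = [C(7,6)·0.70^6·0.30^1 = 7·0.117649·0.3 = 0.247063] × [0.0035721] = 0.000882533
  L_3 = [C(7,6)·0.82^6·0.18^1 = 7·0.304007·0.18 = 0.383048] × [0.00019523] = 7.47826e-05
Prior × likelihood for each component:
  w_1·L_1 = 0.24 × 0.000214693 = 5.15262e-05
  w_2·L_2 = 0.27 × 0.000882533 = 0.000238284
  w_3·L_3 = 0.49 × 7.47826e-05 = 3.66435e-05
Marginal: 5.15262e-05 + 0.000238284 + 3.66435e-05 = 0.000326454
P(Segment 1 | x) ≈ 0.1578

0.1578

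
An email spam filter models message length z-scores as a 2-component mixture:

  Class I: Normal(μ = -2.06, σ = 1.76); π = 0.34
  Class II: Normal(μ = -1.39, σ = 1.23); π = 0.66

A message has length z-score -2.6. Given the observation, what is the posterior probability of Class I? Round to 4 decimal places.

By Bayes' theorem, P(k | x) = P(Z=k) f_k(x) / Σ_j P(Z=j) f_j(x).
Normal densities:
  L_I = 0.21625
  L_II = 0.199923
Unnormalised posteriors:
  P(Z=I)·L_I = 0.34 × 0.21625 = 0.0735249
  P(Z=II)·L_II = 0.66 × 0.199923 = 0.131949
Normaliser: 0.0735249 + 0.131949 = 0.205474
P(Class I | -2.6) ≈ 0.3578

0.3578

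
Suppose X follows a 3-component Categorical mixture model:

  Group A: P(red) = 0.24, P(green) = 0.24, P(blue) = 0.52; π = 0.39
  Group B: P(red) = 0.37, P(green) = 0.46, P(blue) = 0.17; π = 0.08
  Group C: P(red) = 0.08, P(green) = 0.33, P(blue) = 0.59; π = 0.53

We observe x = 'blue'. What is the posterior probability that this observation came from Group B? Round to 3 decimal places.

0.026

The responsibility of component k is π_k f_k(x) divided by Σ_j π_j f_j(x).
Evaluate each component's likelihood at the observed value:
  L_A = P(blue | comp) = 0.52
  L_B = P(blue | comp) = 0.17
  L_C = P(blue | comp) = 0.59
Weight by the priors:
  π_A·L_A = 0.39 × 0.52 = 0.2028
  π_B·L_B = 0.08 × 0.17 = 0.0136
  π_C·L_C = 0.53 × 0.59 = 0.3127
Normaliser: 0.2028 + 0.0136 + 0.3127 = 0.5291
P(Group B | the observation) ≈ 0.026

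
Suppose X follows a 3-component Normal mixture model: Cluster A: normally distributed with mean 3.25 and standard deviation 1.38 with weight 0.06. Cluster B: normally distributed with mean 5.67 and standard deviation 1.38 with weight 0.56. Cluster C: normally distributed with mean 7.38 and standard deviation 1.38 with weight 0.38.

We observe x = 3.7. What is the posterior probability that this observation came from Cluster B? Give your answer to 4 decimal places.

0.7490

Apply Bayes' rule: the posterior for each component is proportional to its prior times its likelihood at x.
Evaluate each component's likelihood at the observed value:
  p_A = (1/(1.38·√(2π)))·exp(−(3.7−3.25)²/(2·1.38²)) = 0.289089·exp(-0.05317) = 0.27412
  p_B = (1/(1.38·√(2π)))·exp(−(3.7−5.67)²/(2·1.38²)) = 0.289089·exp(-1.01893) = 0.104356
  p_C = (1/(1.38·√(2π)))·exp(−(3.7−7.38)²/(2·1.38²)) = 0.289089·exp(-3.55556) = 0.00825796
Unnormalised posteriors:
  π_A·p_A = 0.06 × 0.27412 = 0.0164472
  π_B·p_B = 0.56 × 0.104356 = 0.0584391
  π_C·p_C = 0.38 × 0.00825796 = 0.00313803
Evidence: 0.0164472 + 0.0584391 + 0.00313803 = 0.0780243
So the posterior for Cluster B is 0.0584391 / 0.0780243 ≈ 0.7490.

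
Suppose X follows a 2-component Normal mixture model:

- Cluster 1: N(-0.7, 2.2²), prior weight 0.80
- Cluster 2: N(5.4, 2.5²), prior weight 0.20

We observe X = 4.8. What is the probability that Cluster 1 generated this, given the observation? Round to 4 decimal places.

The responsibility of component k is π_k f_k(x) divided by Σ_j π_j f_j(x).
Component likelihoods at x = 4.8:
  p_1 = 0.00796741
  p_2 = 0.155047
Prior × likelihood for each component:
  π_1·p_1 = 0.80 × 0.00796741 = 0.00637393
  π_2·p_2 = 0.20 × 0.155047 = 0.0310093
Sum: 0.00637393 + 0.0310093 = 0.0373833
P(Cluster 1 | data) ≈ 0.1705

0.1705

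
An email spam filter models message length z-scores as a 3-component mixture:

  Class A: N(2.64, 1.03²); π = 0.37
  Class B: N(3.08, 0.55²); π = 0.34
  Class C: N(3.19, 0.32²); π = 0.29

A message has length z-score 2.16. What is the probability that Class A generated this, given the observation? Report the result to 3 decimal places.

0.671

Posterior ∝ prior × likelihood, so P(k | x) ∝ P(Z=k) f_k(x); normalise over all components.
Component likelihoods at x = 2.16:
  f_A = (1/(1.03·√(2π)))·exp(−(2.16−2.64)²/(2·1.03²)) = 0.387323·exp(-0.10859) = 0.347467
  f_B = (1/(0.55·√(2π)))·exp(−(2.16−3.08)²/(2·0.55²)) = 0.725350·exp(-1.39901) = 0.179046
  f_C = (1/(0.32·√(2π)))·exp(−(2.16−3.19)²/(2·0.32²)) = 1.246695·exp(-5.18018) = 0.00701517
Prior × likelihood for each component:
  P(Z=A)·f_A = 0.37 × 0.347467 = 0.128563
  P(Z=B)·f_B = 0.34 × 0.179046 = 0.0608758
  P(Z=C)·f_C = 0.29 × 0.00701517 = 0.0020344
Evidence: 0.128563 + 0.0608758 + 0.0020344 = 0.191473
P(Class A | 2.16) = 0.128563 / 0.191473 ≈ 0.671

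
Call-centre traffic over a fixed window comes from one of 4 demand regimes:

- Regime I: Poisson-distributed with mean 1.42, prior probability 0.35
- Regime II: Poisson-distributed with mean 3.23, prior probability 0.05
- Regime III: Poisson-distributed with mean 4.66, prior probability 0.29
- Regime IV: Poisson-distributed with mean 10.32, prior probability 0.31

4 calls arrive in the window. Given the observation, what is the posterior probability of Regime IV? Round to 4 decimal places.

The responsibility of component k is w_k f_k(x) divided by Σ_j w_j f_j(x).
Evaluate each component's likelihood at the observed value:
  L_I = e^(−1.42)·1.42^4/4! = 0.0409491
  L_II = e^(−3.23)·3.23^4/4! = 0.179402
  L_III = e^(−4.66)·4.66^4/4! = 0.186003
  L_IV = e^(−10.32)·10.32^4/4! = 0.0155808
Prior × likelihood for each component:
  w_I·L_I = 0.35 × 0.0409491 = 0.0143322
  w_II·L_II = 0.05 × 0.179402 = 0.00897011
  w_III·L_III = 0.29 × 0.186003 = 0.0539409
  w_IV·L_IV = 0.31 × 0.0155808 = 0.00483003
Marginal: 0.0143322 + 0.00897011 + 0.0539409 + 0.00483003 = 0.0820732
Responsibility of Regime IV: 0.00483003 / 0.0820732 ≈ 0.0589

0.0589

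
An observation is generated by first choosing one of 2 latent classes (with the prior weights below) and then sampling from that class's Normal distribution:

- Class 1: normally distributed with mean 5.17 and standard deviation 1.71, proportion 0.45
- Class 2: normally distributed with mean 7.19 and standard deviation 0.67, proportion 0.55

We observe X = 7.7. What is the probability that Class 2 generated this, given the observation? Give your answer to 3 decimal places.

0.875

The responsibility of component k is π_k f_k(x) divided by Σ_j π_j f_j(x).
Normal densities:
  f_1 = (1/(1.71·√(2π)))·exp(−(7.7−5.17)²/(2·1.71²)) = 0.233300·exp(-1.09451) = 0.0780864
  f_2 = (1/(0.67·√(2π)))·exp(−(7.7−7.19)²/(2·0.67²)) = 0.595436·exp(-0.28971) = 0.445673
Weight by the priors:
  π_1·f_1 = 0.45 × 0.0780864 = 0.0351389
  π_2·f_2 = 0.55 × 0.445673 = 0.24512
Denominator: 0.0351389 + 0.24512 = 0.280259
So the posterior for Class 2 is 0.24512 / 0.280259 ≈ 0.875.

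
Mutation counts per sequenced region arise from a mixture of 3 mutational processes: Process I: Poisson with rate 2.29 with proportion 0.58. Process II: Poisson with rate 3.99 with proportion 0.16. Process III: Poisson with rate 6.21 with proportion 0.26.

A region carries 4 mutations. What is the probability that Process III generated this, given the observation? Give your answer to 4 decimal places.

0.2472

By Bayes' theorem, P(k | x) = P(Z=k) f_k(x) / Σ_j P(Z=j) f_j(x).
Poisson probabilities:
  p_I = 0.116037
  p_II = 0.195364
  p_III = 0.124505
Unnormalised posteriors:
  P(Z=I)·p_I = 0.58 × 0.116037 = 0.0673014
  P(Z=II)·p_II = 0.16 × 0.195364 = 0.0312583
  P(Z=III)·p_III = 0.26 × 0.124505 = 0.0323713
Evidence: 0.0673014 + 0.0312583 + 0.0323713 = 0.130931
P(Process III | 4 mutations) ≈ 0.2472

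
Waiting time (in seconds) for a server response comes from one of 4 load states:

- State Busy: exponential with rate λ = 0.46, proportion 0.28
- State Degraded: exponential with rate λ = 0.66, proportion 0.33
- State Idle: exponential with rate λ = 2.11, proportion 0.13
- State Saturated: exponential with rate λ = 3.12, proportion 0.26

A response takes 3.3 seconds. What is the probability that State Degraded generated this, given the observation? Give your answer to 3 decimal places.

0.464

The responsibility of component k is P(Z=k) f_k(x) divided by Σ_j P(Z=j) f_j(x).
Evaluate each component's likelihood at the observed value:
  f_Busy = 0.100809
  f_Degraded = 0.0747568
  f_Idle = 0.00199659
  f_Saturated = 0.000105356
Unnormalised posteriors:
  P(Z=Busy)·f_Busy = 0.28 × 0.100809 = 0.0282265
  P(Z=Degraded)·f_Degraded = 0.33 × 0.0747568 = 0.0246697
  P(Z=Idle)·f_Idle = 0.13 × 0.00199659 = 0.000259557
  P(Z=Saturated)·f_Saturated = 0.26 × 0.000105356 = 2.73925e-05
Marginal: 0.0282265 + 0.0246697 + 0.000259557 + 2.73925e-05 = 0.0531832
Responsibility of State Degraded: 0.0246697 / 0.0531832 ≈ 0.464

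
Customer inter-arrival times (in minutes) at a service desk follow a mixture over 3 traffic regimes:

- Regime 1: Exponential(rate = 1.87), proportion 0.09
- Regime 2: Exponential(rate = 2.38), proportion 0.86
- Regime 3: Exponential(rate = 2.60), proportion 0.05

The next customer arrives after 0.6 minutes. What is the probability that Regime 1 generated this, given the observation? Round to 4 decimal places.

0.0957

P(component k | x) = w_k·f_k(x) / marginal(x), where marginal(x) = Σ_j w_j·f_j(x).
Evaluate each component's likelihood at the observed value:
  f_1 = 0.608924
  f_2 = 0.570695
  f_3 = 0.546354
Unnormalised posteriors:
  w_1·f_1 = 0.09 × 0.608924 = 0.0548032
  w_2·f_2 = 0.86 × 0.570695 = 0.490798
  w_3·f_3 = 0.05 × 0.546354 = 0.0273177
Denominator: 0.0548032 + 0.490798 + 0.0273177 = 0.572919
P(Regime 1 | the observation) ≈ 0.0957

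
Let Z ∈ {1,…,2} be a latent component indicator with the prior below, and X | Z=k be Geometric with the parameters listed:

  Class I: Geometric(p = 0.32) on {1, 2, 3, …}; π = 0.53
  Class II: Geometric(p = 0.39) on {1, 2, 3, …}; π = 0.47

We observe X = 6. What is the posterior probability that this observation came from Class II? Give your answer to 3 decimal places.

0.386

By Bayes' theorem, P(k | x) = π_k f_k(x) / Σ_j π_j f_j(x).
Component likelihoods at x = 6:
  L_I = 0.32·(1−0.32)^5 = 0.32·0.145393 = 0.0465259
  L_II = 0.39·(1−0.39)^5 = 0.39·0.0844596 = 0.0329393
Unnormalised posteriors:
  π_I·L_I = 0.53 × 0.0465259 = 0.0246587
  π_II·L_II = 0.47 × 0.0329393 = 0.0154815
Marginal: 0.0246587 + 0.0154815 = 0.0401402
P(Class II | the observation) = 0.0154815 / 0.0401402 ≈ 0.386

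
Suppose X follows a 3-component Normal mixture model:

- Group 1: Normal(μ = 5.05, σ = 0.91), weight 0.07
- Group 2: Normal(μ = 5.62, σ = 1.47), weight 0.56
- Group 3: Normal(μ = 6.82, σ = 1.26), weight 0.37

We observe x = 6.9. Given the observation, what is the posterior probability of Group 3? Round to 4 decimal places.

0.5200

By Bayes' theorem, P(k | x) = π_k f_k(x) / Σ_j π_j f_j(x).
Component likelihoods at x = 6.9:
  f_1 = (1/(0.91·√(2π)))·exp(−(6.9−5.05)²/(2·0.91²)) = 0.438398·exp(-2.06648) = 0.0555148
  f_2 = (1/(1.47·√(2π)))·exp(−(6.9−5.62)²/(2·1.47²)) = 0.271389·exp(-0.37910) = 0.18576
  f_3 = (1/(1.26·√(2π)))·exp(−(6.9−6.82)²/(2·1.26²)) = 0.316621·exp(-0.00202) = 0.315983
Weight by the priors:
  π_1·f_1 = 0.07 × 0.0555148 = 0.00388604
  π_2·f_2 = 0.56 × 0.18576 = 0.104025
  π_3·f_3 = 0.37 × 0.315983 = 0.116914
Evidence: 0.00388604 + 0.104025 + 0.116914 = 0.224825
So the posterior for Group 3 is 0.116914 / 0.224825 ≈ 0.5200.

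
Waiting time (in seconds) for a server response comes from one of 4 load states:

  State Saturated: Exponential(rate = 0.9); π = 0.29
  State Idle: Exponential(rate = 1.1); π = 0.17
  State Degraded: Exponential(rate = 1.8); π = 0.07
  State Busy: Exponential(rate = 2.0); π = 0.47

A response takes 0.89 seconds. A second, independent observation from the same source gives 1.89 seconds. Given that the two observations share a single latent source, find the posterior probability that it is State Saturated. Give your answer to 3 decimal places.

0.511

Apply Bayes' rule: the posterior for each component is proportional to its prior times its likelihood at x.
Since both observations come from the same component, the likelihood for component k is f_k(x₁)·f_k(x₂).
  p_Saturated = [0.9·e^(−0.9·0.89) = 0.9·e^(−0.8010) = 0.403992] × [0.164251] = 0.066356
  p_Idle = [1.1·e^(−1.1·0.89) = 1.1·e^(−0.9790) = 0.413255] × [0.137561] = 0.0568477
  p_Degraded = [1.8·e^(−1.8·0.89) = 1.8·e^(−1.6020) = 0.362688] × [0.0599519] = 0.0217438
  p_Busy = [2.0·e^(−2.0·0.89) = 2.0·e^(−1.7800) = 0.337276] × [0.0456454] = 0.0153951
Multiply by the mixture weights:
  π_Saturated·p_Saturated = 0.29 × 0.066356 = 0.0192432
  π_Idle·p_Idle = 0.17 × 0.0568477 = 0.00966411
  π_Degraded·p_Degraded = 0.07 × 0.0217438 = 0.00152207
  π_Busy·p_Busy = 0.47 × 0.0153951 = 0.0072357
Marginal: 0.0192432 + 0.00966411 + 0.00152207 + 0.0072357 = 0.0376651
So the posterior for State Saturated is 0.0192432 / 0.0376651 ≈ 0.511.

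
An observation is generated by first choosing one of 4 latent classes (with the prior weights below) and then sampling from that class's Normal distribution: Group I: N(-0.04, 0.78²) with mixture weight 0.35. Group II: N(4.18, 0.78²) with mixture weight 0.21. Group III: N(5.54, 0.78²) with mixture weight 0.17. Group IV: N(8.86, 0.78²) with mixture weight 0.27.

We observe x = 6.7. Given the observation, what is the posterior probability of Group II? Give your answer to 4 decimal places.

0.0180

P(component k | x) = w_k·f_k(x) / marginal(x), where marginal(x) = Σ_j w_j·f_j(x).
Evaluate each component's likelihood at the observed value:
  L_I = (1/(0.78·√(2π)))·exp(−(6.7−-0.04)²/(2·0.78²)) = 0.511464·exp(-37.33366) = 3.12617e-17
  L_II = (1/(0.78·√(2π)))·exp(−(6.7−4.18)²/(2·0.78²)) = 0.511464·exp(-5.21893) = 0.0027686
  L_III = (1/(0.78·√(2π)))·exp(−(6.7−5.54)²/(2·0.78²)) = 0.511464·exp(-1.10585) = 0.169258
  L_IV = (1/(0.78·√(2π)))·exp(−(6.7−8.86)²/(2·0.78²)) = 0.511464·exp(-3.83432) = 0.0110558
Weight by the priors:
  w_I·L_I = 0.35 × 3.12617e-17 = 1.09416e-17
  w_II·L_II = 0.21 × 0.0027686 = 0.000581407
  w_III·L_III = 0.17 × 0.169258 = 0.0287739
  w_IV·L_IV = 0.27 × 0.0110558 = 0.00298508
Sum: 1.09416e-17 + 0.000581407 + 0.0287739 + 0.00298508 = 0.0323404
So the posterior for Group II is 0.000581407 / 0.0323404 ≈ 0.0180.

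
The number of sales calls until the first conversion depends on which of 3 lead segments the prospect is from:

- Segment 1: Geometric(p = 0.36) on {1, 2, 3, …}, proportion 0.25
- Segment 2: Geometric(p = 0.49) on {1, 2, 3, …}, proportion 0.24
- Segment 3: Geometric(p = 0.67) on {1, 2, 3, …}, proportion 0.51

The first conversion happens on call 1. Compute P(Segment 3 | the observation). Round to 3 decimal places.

0.622

Apply Bayes' rule: the posterior for each component is proportional to its prior times its likelihood at x.
Component likelihoods at x = 1:
  f_1 = 0.36·(1−0.36)^0 = 0.36·1 = 0.36
  f_2 = 0.49·(1−0.49)^0 = 0.49·1 = 0.49
  f_3 = 0.67·(1−0.67)^0 = 0.67·1 = 0.67
Weight by the priors:
  w_1·f_1 = 0.25 × 0.36 = 0.09
  w_2·f_2 = 0.24 × 0.49 = 0.1176
  w_3·f_3 = 0.51 × 0.67 = 0.3417
Marginal: 0.09 + 0.1176 + 0.3417 = 0.5493
P(Segment 3 | 1) ≈ 0.622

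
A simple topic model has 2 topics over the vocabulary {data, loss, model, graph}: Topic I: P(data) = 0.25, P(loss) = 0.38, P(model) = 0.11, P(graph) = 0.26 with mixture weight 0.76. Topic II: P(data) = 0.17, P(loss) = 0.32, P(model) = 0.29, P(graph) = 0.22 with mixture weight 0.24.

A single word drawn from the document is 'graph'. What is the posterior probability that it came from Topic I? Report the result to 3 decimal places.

0.789

Posterior ∝ prior × likelihood, so P(k | x) ∝ π_k f_k(x); normalise over all components.
Evaluate each component's likelihood at the observed value:
  L_I = P(graph | comp) = 0.26
  L_II = P(graph | comp) = 0.22
Unnormalised posteriors:
  π_I·L_I = 0.76 × 0.26 = 0.1976
  π_II·L_II = 0.24 × 0.22 = 0.0528
Normaliser: 0.1976 + 0.0528 = 0.2504
Responsibility of Topic I: 0.1976 / 0.2504 ≈ 0.789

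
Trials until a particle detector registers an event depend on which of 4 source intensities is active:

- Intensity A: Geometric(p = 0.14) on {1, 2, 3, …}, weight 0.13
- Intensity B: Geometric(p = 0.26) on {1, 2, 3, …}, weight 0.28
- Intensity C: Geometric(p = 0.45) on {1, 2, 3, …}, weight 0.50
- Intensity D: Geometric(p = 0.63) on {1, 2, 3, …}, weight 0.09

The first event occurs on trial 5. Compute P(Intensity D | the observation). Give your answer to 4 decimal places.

0.0199

Posterior ∝ prior × likelihood, so P(k | x) ∝ π_k f_k(x); normalise over all components.
Evaluate each component's likelihood at the observed value:
  p_A = 0.14·(1−0.14)^4 = 0.14·0.547008 = 0.0765811
  p_B = 0.26·(1−0.26)^4 = 0.26·0.299866 = 0.0779651
  p_C = 0.45·(1−0.45)^4 = 0.45·0.0915063 = 0.0411778
  p_D = 0.63·(1−0.63)^4 = 0.63·0.0187416 = 0.0118072
Multiply by the mixture weights:
  π_A·p_A = 0.13 × 0.0765811 = 0.00995555
  π_B·p_B = 0.28 × 0.0779651 = 0.0218302
  π_C·p_C = 0.50 × 0.0411778 = 0.0205889
  π_D·p_D = 0.09 × 0.0118072 = 0.00106265
Sum: 0.00995555 + 0.0218302 + 0.0205889 + 0.00106265 = 0.0534373
P(Intensity D | x) = 0.00106265 / 0.0534373 ≈ 0.0199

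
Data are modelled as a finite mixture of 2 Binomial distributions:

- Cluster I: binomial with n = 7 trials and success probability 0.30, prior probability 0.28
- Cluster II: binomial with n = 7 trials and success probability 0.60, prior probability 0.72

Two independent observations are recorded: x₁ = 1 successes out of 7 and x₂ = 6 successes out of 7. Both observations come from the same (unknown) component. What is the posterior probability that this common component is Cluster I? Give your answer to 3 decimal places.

0.132

By Bayes' theorem, P(k | x) = P(Z=k) f_k(x) / Σ_j P(Z=j) f_j(x).
Since both observations come from the same component, the likelihood for component k is f_k(x₁)·f_k(x₂).
  f_I = [0.247063] × [0.0035721] = 0.000882533
  f_II = [0.0172032] × [0.130637] = 0.00224737
Prior × likelihood for each component:
  P(Z=I)·f_I = 0.28 × 0.000882533 = 0.000247109
  P(Z=II)·f_II = 0.72 × 0.00224737 = 0.00161811
Denominator: 0.000247109 + 0.00161811 = 0.00186522
So the posterior for Cluster I is 0.000247109 / 0.00186522 ≈ 0.132.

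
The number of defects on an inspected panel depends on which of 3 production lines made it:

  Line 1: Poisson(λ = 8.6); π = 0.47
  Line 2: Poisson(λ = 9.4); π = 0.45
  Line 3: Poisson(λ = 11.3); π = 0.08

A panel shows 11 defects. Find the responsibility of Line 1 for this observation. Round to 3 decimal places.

P(component k | x) = w_k·f_k(x) / marginal(x), where marginal(x) = Σ_j w_j·f_j(x).
Poisson probabilities:
  p_1 = e^(−8.6)·8.6^11/11! = 0.0877798
  p_2 = e^(−9.4)·9.4^11/11! = 0.104926
  p_3 = e^(−11.3)·11.3^11/11! = 0.118899
Unnormalised posteriors:
  w_1·p_1 = 0.47 × 0.0877798 = 0.0412565
  w_2·p_2 = 0.45 × 0.104926 = 0.0472166
  w_3·p_3 = 0.08 × 0.118899 = 0.00951195
Normaliser: 0.0412565 + 0.0472166 + 0.00951195 = 0.0979851
P(Line 1 | 11 defects) = 0.0412565 / 0.0979851 ≈ 0.421

0.421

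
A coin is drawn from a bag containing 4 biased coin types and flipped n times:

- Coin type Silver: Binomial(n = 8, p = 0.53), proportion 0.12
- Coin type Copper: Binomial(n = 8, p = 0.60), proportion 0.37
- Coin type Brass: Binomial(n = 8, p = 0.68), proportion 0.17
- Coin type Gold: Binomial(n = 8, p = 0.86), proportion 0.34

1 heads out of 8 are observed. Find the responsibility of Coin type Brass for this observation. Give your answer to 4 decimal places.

0.0547

Apply Bayes' rule: the posterior for each component is proportional to its prior times its likelihood at x.
Binomial probabilities:
  f_Silver = C(8,1)·0.53^1·0.47^7 = 8·0.53·0.00506623 = 0.0214808
  f_Copper = C(8,1)·0.60^1·0.40^7 = 8·0.6·0.0016384 = 0.00786432
  f_Brass = C(8,1)·0.68^1·0.32^7 = 8·0.68·0.000343597 = 0.00186917
  f_Gold = C(8,1)·0.86^1·0.14^7 = 8·0.86·1.05414e-06 = 7.25245e-06
Prior × likelihood for each component:
  P(Z=Silver)·f_Silver = 0.12 × 0.0214808 = 0.0025777
  P(Z=Copper)·f_Copper = 0.37 × 0.00786432 = 0.0029098
  P(Z=Brass)·f_Brass = 0.17 × 0.00186917 = 0.000317759
  P(Z=Gold)·f_Gold = 0.34 × 7.25245e-06 = 2.46583e-06
Marginal: 0.0025777 + 0.0029098 + 0.000317759 + 2.46583e-06 = 0.00580772
Responsibility of Coin type Brass: 0.000317759 / 0.00580772 ≈ 0.0547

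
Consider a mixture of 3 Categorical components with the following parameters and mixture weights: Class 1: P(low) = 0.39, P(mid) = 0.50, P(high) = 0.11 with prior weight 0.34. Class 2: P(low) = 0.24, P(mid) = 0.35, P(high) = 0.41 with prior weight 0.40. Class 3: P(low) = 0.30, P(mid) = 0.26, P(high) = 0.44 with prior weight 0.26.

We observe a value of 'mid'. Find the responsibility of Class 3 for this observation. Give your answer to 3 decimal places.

0.179

By Bayes' theorem, P(k | x) = π_k f_k(x) / Σ_j π_j f_j(x).
Evaluate each component's likelihood at the observed value:
  p_1 = 0.5
  p_2 = 0.35
  p_3 = 0.26
Prior × likelihood for each component:
  π_1·p_1 = 0.34 × 0.5 = 0.17
  π_2·p_2 = 0.40 × 0.35 = 0.14
  π_3·p_3 = 0.26 × 0.26 = 0.0676
Denominator: 0.17 + 0.14 + 0.0676 = 0.3776
So the posterior for Class 3 is 0.0676 / 0.3776 ≈ 0.179.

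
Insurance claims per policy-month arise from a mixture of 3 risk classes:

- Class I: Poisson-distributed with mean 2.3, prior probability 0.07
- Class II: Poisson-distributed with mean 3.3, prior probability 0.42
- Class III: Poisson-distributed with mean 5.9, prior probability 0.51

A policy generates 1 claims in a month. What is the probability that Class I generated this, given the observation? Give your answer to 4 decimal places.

By Bayes' theorem, P(k | x) = π_k f_k(x) / Σ_j π_j f_j(x).
Evaluate each component's likelihood at the observed value:
  f_I = 0.230595
  f_II = 0.121714
  f_III = 0.0161627
Unnormalised posteriors:
  π_I·f_I = 0.07 × 0.230595 = 0.0161417
  π_II·f_II = 0.42 × 0.121714 = 0.0511201
  π_III·f_III = 0.51 × 0.0161627 = 0.00824299
Denominator: 0.0161417 + 0.0511201 + 0.00824299 = 0.0755047
P(Class I | x) = 0.0161417 / 0.0755047 ≈ 0.2138

0.2138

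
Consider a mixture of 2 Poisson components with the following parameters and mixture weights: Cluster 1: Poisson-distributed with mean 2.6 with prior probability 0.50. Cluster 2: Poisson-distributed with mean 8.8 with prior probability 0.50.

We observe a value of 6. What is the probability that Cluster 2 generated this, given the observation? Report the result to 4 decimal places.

Posterior ∝ prior × likelihood, so P(k | x) ∝ π_k f_k(x); normalise over all components.
Component likelihoods at x = 6:
  f_1 = 0.0318671
  f_2 = 0.0972237
Unnormalised posteriors:
  π_1·f_1 = 0.50 × 0.0318671 = 0.0159335
  π_2·f_2 = 0.50 × 0.0972237 = 0.0486118
Marginal: 0.0159335 + 0.0486118 = 0.0645454
So the posterior for Cluster 2 is 0.0486118 / 0.0645454 ≈ 0.7531.

0.7531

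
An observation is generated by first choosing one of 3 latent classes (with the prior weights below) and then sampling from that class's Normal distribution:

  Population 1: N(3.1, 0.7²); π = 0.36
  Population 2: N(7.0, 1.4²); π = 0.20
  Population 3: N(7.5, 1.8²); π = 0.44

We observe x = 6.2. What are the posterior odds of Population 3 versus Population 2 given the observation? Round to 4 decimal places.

The posterior odds equal the prior odds times the likelihood ratio: (P(Z=i)/P(Z=j))·(f_i(x)/f_j(x)).
Evaluate each component's likelihood at the observed value:
  p_1 = (1/(0.7·√(2π)))·exp(−(6.2−3.1)²/(2·0.7²)) = 0.569918·exp(-9.80612) = 3.14099e-05
  p_2 = (1/(1.4·√(2π)))·exp(−(6.2−7.0)²/(2·1.4²)) = 0.284959·exp(-0.16327) = 0.242034
  p_3 = (1/(1.8·√(2π)))·exp(−(6.2−7.5)²/(2·1.8²)) = 0.221635·exp(-0.26080) = 0.170755
Odds = (0.44/0.20) × (0.170755/0.242034) = 2.2 × 0.705498 ≈ 1.5521

1.5521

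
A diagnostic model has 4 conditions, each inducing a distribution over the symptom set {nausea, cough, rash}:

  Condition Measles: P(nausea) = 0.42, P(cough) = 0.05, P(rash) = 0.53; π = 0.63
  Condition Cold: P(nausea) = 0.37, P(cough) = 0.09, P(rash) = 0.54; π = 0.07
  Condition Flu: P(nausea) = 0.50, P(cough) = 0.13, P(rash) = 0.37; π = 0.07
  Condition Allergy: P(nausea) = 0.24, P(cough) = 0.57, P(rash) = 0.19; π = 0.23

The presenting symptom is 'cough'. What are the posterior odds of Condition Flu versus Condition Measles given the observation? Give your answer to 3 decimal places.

The posterior odds equal the prior odds times the likelihood ratio: (w_i/w_j)·(f_i(x)/f_j(x)).
Component likelihoods at x = 'cough':
  p_Measles = 0.05
  p_Cold = 0.09
  p_Flu = 0.13
  p_Allergy = 0.57
Odds = (0.07/0.63) × (0.13/0.05) = 0.111111 × 2.6 ≈ 0.289

0.289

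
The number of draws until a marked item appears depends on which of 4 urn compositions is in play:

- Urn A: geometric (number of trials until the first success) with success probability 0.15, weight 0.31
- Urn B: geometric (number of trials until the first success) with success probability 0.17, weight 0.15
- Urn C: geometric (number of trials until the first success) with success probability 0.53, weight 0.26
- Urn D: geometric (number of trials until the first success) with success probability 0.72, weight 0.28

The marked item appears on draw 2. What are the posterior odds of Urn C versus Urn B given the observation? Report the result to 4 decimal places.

3.0601

Since P(k|x) ∝ π_k f_k(x), the posterior odds are π_i f_i(x) / (π_j f_j(x)).
Geometric probabilities:
  L_A = 0.15·(1−0.15)^1 = 0.15·0.85 = 0.1275
  L_B = 0.17·(1−0.17)^1 = 0.17·0.83 = 0.1411
  L_C = 0.53·(1−0.53)^1 = 0.53·0.47 = 0.2491
  L_D = 0.72·(1−0.72)^1 = 0.72·0.28 = 0.2016
0.064766 / 0.021165 ≈ 3.0601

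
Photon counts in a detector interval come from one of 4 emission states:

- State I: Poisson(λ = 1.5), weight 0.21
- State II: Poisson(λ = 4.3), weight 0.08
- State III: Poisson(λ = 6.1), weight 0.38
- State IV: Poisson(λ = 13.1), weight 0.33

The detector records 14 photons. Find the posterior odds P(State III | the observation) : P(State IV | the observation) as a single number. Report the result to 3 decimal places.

0.028

The posterior odds equal the prior odds times the likelihood ratio: (P(Z=i)/P(Z=j))·(f_i(x)/f_j(x)).
Poisson probabilities:
  p_I = 7.47184e-10
  p_II = 0.000114996
  p_III = 0.00254105
  p_IV = 0.102833
Odds = (0.38/0.33) × (0.00254105/0.102833) = 1.15152 × 0.0247105 ≈ 0.028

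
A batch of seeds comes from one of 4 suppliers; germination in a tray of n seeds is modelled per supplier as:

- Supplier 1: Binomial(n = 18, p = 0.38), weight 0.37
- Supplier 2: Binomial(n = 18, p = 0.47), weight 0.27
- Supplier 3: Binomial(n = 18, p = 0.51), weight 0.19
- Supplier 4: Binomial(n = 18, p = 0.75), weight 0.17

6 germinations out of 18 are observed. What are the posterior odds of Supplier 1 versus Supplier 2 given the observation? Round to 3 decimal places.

The posterior odds equal the prior odds times the likelihood ratio: (π_i/π_j)·(f_i(x)/f_j(x)).
Component likelihoods at x = 6 germinations out of 18:
  f_1 = C(18,6)·0.38^6·0.62^12 = 18564·0.00301094·0.00322627 = 0.180332
  f_2 = C(18,6)·0.47^6·0.53^12 = 18564·0.0107792·0.000491259 = 0.0983035
  f_3 = C(18,6)·0.51^6·0.49^12 = 18564·0.0175963·0.000191581 = 0.0625814
  f_4 = C(18,6)·0.75^6·0.25^12 = 18564·0.177979·5.96046e-08 = 0.000196933
0.0667229 / 0.026542 ≈ 2.514

2.514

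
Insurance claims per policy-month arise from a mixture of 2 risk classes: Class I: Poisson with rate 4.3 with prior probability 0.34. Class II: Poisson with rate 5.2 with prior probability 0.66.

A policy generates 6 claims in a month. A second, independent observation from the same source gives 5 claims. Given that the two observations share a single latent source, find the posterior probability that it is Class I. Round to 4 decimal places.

By Bayes' theorem, P(k | x) = P(Z=k) f_k(x) / Σ_j P(Z=j) f_j(x).
Since both observations come from the same component, the likelihood for component k is f_k(x₁)·f_k(x₂).
  p_I = [e^(−4.3)·4.3^6/6! = 0.119127] × [0.166224] = 0.0198019
  p_II = [e^(−5.2)·5.2^6/6! = 0.15148] × [0.174785] = 0.0264765
Unnormalised posteriors:
  P(Z=I)·p_I = 0.34 × 0.0198019 = 0.00673264
  P(Z=II)·p_II = 0.66 × 0.0264765 = 0.0174745
Evidence: 0.00673264 + 0.0174745 = 0.0242071
Responsibility of Class I: 0.00673264 / 0.0242071 ≈ 0.2781

0.2781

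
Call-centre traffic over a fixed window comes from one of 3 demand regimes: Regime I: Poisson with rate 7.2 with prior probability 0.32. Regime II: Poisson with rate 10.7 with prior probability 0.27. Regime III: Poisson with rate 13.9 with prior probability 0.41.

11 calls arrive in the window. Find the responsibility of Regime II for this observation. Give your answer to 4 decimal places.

0.3841

Posterior ∝ prior × likelihood, so P(k | x) ∝ π_k f_k(x); normalise over all components.
Evaluate each component's likelihood at the observed value:
  f_I = e^(−7.2)·7.2^11/11! = 0.0504175
  f_II = e^(−10.7)·10.7^11/11! = 0.118882
  f_III = e^(−13.9)·13.9^11/11! = 0.0861616
Multiply by the mixture weights:
  π_I·f_I = 0.32 × 0.0504175 = 0.0161336
  π_II·f_II = 0.27 × 0.118882 = 0.032098
  π_III·f_III = 0.41 × 0.0861616 = 0.0353263
Evidence: 0.0161336 + 0.032098 + 0.0353263 = 0.0835579
So the posterior for Regime II is 0.032098 / 0.0835579 ≈ 0.3841.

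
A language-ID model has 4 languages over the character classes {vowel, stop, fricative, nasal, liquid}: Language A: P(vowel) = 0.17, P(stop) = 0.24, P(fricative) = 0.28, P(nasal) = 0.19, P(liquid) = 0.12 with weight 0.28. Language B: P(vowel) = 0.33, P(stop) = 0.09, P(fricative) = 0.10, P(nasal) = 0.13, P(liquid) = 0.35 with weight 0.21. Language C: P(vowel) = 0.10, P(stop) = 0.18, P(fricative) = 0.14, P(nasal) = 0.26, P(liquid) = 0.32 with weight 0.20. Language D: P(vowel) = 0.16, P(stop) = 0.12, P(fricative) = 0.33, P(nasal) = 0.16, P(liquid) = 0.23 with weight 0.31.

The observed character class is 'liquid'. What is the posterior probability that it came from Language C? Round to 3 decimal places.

0.264

The responsibility of component k is w_k f_k(x) divided by Σ_j w_j f_j(x).
Categorical probabilities:
  p_A = P(liquid | comp) = 0.12
  p_B = P(liquid | comp) = 0.35
  p_C = P(liquid | comp) = 0.32
  p_D = P(liquid | comp) = 0.23
Prior × likelihood for each component:
  w_A·p_A = 0.28 × 0.12 = 0.0336
  w_B·p_B = 0.21 × 0.35 = 0.0735
  w_C·p_C = 0.20 × 0.32 = 0.064
  w_D·p_D = 0.31 × 0.23 = 0.0713
Sum: 0.0336 + 0.0735 + 0.064 + 0.0713 = 0.2424
So the posterior for Language C is 0.064 / 0.2424 ≈ 0.264.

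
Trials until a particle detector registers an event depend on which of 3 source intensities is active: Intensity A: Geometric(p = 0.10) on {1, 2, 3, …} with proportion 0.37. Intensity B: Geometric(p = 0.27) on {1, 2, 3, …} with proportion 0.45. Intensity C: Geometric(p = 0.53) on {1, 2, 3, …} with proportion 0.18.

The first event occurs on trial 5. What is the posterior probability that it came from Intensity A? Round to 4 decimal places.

By Bayes' theorem, P(k | x) = π_k f_k(x) / Σ_j π_j f_j(x).
Evaluate each component's likelihood at the observed value:
  p_A = 0.06561
  p_B = 0.0766753
  p_C = 0.0258623
Unnormalised posteriors:
  π_A·p_A = 0.37 × 0.06561 = 0.0242757
  π_B·p_B = 0.45 × 0.0766753 = 0.0345039
  π_C·p_C = 0.18 × 0.0258623 = 0.00465522
Marginal: 0.0242757 + 0.0345039 + 0.00465522 = 0.0634348
So the posterior for Intensity A is 0.0242757 / 0.0634348 ≈ 0.3827.

0.3827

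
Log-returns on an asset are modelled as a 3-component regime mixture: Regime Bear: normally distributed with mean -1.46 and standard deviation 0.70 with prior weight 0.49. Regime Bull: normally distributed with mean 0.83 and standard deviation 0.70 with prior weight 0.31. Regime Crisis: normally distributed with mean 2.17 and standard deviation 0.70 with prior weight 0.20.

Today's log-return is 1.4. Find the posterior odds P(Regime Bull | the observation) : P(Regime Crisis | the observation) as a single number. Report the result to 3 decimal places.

2.038

Posterior odds = (P(Z=i) f_i(x)) / (P(Z=j) f_j(x)); the normalising sum cancels.
Evaluate each component's likelihood at the observed value:
  f_Bear = 0.000135195
  f_Bull = 0.409101
  f_Crisis = 0.311217
Odds = (0.31/0.20) × (0.409101/0.311217) = 1.55 × 1.31452 ≈ 2.038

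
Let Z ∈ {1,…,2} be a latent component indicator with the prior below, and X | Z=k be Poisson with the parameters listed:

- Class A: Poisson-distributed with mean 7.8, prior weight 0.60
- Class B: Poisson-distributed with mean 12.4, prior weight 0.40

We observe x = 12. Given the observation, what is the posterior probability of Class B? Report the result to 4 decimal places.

Posterior ∝ prior × likelihood, so P(k | x) ∝ w_k f_k(x); normalise over all components.
Poisson probabilities:
  L_A = e^(−7.8)·7.8^12/12! = 0.0433812
  L_B = e^(−12.4)·12.4^12/12! = 0.113624
Multiply by the mixture weights:
  w_A·L_A = 0.60 × 0.0433812 = 0.0260287
  w_B·L_B = 0.40 × 0.113624 = 0.0454498
Normaliser: 0.0260287 + 0.0454498 = 0.0714785
Responsibility of Class B: 0.0454498 / 0.0714785 ≈ 0.6359

0.6359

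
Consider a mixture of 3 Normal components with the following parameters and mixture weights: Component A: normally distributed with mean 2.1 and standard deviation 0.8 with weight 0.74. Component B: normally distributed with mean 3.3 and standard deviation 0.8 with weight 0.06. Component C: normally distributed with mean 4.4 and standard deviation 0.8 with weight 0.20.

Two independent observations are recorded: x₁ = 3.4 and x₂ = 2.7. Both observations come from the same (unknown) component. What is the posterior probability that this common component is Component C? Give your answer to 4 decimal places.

Apply Bayes' rule: the posterior for each component is proportional to its prior times its likelihood at x.
Since both observations come from the same component, the likelihood for component k is f_k(x₁)·f_k(x₂).
  f_A = [(1/(0.8·√(2π)))·exp(−(3.4−2.1)²/(2·0.8²)) = 0.498678·exp(-1.32031) = 0.133173] × [0.376422] = 0.0501292
  f_B = [(1/(0.8·√(2π)))·exp(−(3.4−3.3)²/(2·0.8²)) = 0.498678·exp(-0.00781) = 0.494797] × [0.376422] = 0.186252
  f_C = [(1/(0.8·√(2π)))·exp(−(3.4−4.4)²/(2·0.8²)) = 0.498678·exp(-0.78125) = 0.228311] × [0.0521512] = 0.0119067
Multiply by the mixture weights:
  w_A·f_A = 0.74 × 0.0501292 = 0.0370956
  w_B·f_B = 0.06 × 0.186252 = 0.0111751
  w_C·f_C = 0.20 × 0.0119067 = 0.00238134
Normaliser: 0.0370956 + 0.0111751 + 0.00238134 = 0.0506521
Responsibility of Component C: 0.00238134 / 0.0506521 ≈ 0.0470

0.0470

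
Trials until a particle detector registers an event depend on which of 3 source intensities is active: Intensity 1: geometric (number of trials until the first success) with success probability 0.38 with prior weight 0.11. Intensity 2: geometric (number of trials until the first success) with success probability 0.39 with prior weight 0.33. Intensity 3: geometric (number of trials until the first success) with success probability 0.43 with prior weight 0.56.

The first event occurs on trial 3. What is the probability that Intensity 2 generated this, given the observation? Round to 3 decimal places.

Apply Bayes' rule: the posterior for each component is proportional to its prior times its likelihood at x.
Geometric probabilities:
  p_1 = 0.38·(1−0.38)^2 = 0.38·0.3844 = 0.146072
  p_2 = 0.39·(1−0.39)^2 = 0.39·0.3721 = 0.145119
  p_3 = 0.43·(1−0.43)^2 = 0.43·0.3249 = 0.139707
Prior × likelihood for each component:
  π_1·p_1 = 0.11 × 0.146072 = 0.0160679
  π_2·p_2 = 0.33 × 0.145119 = 0.0478893
  π_3·p_3 = 0.56 × 0.139707 = 0.0782359
Marginal: 0.0160679 + 0.0478893 + 0.0782359 = 0.142193
So the posterior for Intensity 2 is 0.0478893 / 0.142193 ≈ 0.337.

0.337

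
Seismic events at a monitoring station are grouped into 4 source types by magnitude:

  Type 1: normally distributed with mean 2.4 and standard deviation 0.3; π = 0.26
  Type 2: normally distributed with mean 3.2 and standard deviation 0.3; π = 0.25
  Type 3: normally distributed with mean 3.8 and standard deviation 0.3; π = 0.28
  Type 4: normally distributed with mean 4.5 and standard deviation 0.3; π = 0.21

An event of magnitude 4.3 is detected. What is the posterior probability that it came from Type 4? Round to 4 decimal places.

0.7057

Posterior ∝ prior × likelihood, so P(k | x) ∝ P(Z=k) f_k(x); normalise over all components.
Component likelihoods at x = 4.3:
  L_1 = 2.59282e-09
  L_2 = 0.0016009
  L_3 = 0.33159
  L_4 = 1.06483
Prior × likelihood for each component:
  P(Z=1)·L_1 = 0.26 × 2.59282e-09 = 6.74132e-10
  P(Z=2)·L_2 = 0.25 × 0.0016009 = 0.000400226
  P(Z=3)·L_3 = 0.28 × 0.33159 = 0.0928453
  P(Z=4)·L_4 = 0.21 × 1.06483 = 0.223614
Denominator: 6.74132e-10 + 0.000400226 + 0.0928453 + 0.223614 = 0.316859
P(Type 4 | the observation) = 0.223614 / 0.316859 ≈ 0.7057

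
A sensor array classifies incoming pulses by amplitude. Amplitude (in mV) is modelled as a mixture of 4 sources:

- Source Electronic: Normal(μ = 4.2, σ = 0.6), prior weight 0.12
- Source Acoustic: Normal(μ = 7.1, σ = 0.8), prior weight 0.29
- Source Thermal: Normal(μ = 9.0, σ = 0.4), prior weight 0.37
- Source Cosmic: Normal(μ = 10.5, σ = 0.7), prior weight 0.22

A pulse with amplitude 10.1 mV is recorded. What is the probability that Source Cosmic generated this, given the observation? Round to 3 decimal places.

Posterior ∝ prior × likelihood, so P(k | x) ∝ w_k f_k(x); normalise over all components.
Evaluate each component's likelihood at the observed value:
  f_Electronic = (1/(0.6·√(2π)))·exp(−(10.1−4.2)²/(2·0.6²)) = 0.664904·exp(-48.34722) = 6.69618e-22
  f_Acoustic = (1/(0.8·√(2π)))·exp(−(10.1−7.1)²/(2·0.8²)) = 0.498678·exp(-7.03125) = 0.000440745
  f_Thermal = (1/(0.4·√(2π)))·exp(−(10.1−9.0)²/(2·0.4²)) = 0.997356·exp(-3.78125) = 0.0227339
  f_Cosmic = (1/(0.7·√(2π)))·exp(−(10.1−10.5)²/(2·0.7²)) = 0.569918·exp(-0.16327) = 0.484068
Multiply by the mixture weights:
  w_Electronic·f_Electronic = 0.12 × 6.69618e-22 = 8.03541e-23
  w_Acoustic·f_Acoustic = 0.29 × 0.000440745 = 0.000127816
  w_Thermal·f_Thermal = 0.37 × 0.0227339 = 0.00841155
  w_Cosmic·f_Cosmic = 0.22 × 0.484068 = 0.106495
Marginal: 8.03541e-23 + 0.000127816 + 0.00841155 + 0.106495 = 0.115034
P(Source Cosmic | data) = 0.106495 / 0.115034 ≈ 0.926

0.926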